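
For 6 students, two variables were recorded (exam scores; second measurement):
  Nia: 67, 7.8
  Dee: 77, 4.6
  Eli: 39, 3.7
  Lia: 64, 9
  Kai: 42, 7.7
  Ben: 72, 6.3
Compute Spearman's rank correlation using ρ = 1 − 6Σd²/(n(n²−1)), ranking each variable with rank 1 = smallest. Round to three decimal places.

0.029

Ranks of variable 1: 4, 6, 1, 3, 2, 5
Ranks of variable 2: 5, 2, 1, 6, 4, 3
d = r₁ − r₂: -1, 4, 0, -3, -2, 2
d²: 1, 16, 0, 9, 4, 4; Σd² = 34
ρ = 1 − 6·34/(6·35) = 1 − 204/210 = 0.029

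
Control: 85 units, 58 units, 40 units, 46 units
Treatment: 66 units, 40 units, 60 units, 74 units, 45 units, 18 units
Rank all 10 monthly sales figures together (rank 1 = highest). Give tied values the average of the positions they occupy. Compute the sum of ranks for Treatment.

34.5

Sorted (descending): 85, 74, 66, 60, 58, 46, 45, 40, 40, 18
The 2 values of 40 occupy positions 8–9 → average rank (8+9)/2 = 8.5.
Treatment values → pooled ranks: 66→3, 40→8.5, 60→4, 74→2, 45→7, 18→10
Rank sum = 3 + 8.5 + 4 + 2 + 7 + 10 = 34.5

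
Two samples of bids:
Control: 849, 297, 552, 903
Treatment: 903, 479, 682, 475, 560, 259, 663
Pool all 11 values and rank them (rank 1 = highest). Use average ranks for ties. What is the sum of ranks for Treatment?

Sorted (descending): 903, 903, 849, 682, 663, 560, 552, 479, 475, 297, 259
The 2 values of 903 occupy positions 1–2 → average rank (1+2)/2 = 1.5.
Treatment values → pooled ranks: 903→1.5, 479→8, 682→4, 475→9, 560→6, 259→11, 663→5
Rank sum = 1.5 + 8 + 4 + 9 + 6 + 11 + 5 = 44.5

44.5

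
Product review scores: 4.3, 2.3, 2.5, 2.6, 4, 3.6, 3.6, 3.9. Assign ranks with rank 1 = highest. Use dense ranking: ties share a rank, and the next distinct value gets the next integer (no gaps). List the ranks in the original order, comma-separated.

1, 7, 6, 5, 2, 4, 4, 3

Sorted (descending): 4.3, 4, 3.9, 3.6, 3.6, 2.6, 2.5, 2.3
The 2 values of 3.6 share dense rank 4.
Remaining distinct values take the next consecutive integers.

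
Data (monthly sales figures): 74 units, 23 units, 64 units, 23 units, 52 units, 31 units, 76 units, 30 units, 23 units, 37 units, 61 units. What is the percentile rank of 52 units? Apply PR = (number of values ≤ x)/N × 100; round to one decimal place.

63.6

N = 11.
Strictly below 52: 6. Equal to 52: 1.
PR = 7/11 × 100 = 63.6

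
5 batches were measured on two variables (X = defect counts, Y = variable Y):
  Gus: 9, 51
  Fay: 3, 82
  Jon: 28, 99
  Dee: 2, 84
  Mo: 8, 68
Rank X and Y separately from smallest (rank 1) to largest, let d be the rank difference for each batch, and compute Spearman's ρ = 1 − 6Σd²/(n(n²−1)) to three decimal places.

0.000

Ranks of variable 1: 4, 2, 5, 1, 3
Ranks of variable 2: 1, 3, 5, 4, 2
d = r₁ − r₂: 3, -1, 0, -3, 1
d²: 9, 1, 0, 9, 1; Σd² = 20
ρ = 1 − 6·20/(5·24) = 1 − 120/120 = 0.000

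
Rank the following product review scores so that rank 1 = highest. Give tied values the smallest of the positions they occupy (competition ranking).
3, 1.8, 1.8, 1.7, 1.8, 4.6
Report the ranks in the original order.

Sorted (descending): 4.6, 3, 1.8, 1.8, 1.8, 1.7
The 3 values of 1.8 occupy positions 3–5 → each gets rank 3.

2, 3, 3, 6, 3, 1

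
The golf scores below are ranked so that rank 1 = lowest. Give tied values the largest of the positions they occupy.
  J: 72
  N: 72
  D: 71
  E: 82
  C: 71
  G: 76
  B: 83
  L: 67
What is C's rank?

Sorted (ascending): 67, 71, 71, 72, 72, 76, 82, 83
The 2 values of 71 occupy positions 2–3 → each gets rank 3.
The 2 values of 72 occupy positions 4–5 → each gets rank 5.
C has value 71 → rank 3.

3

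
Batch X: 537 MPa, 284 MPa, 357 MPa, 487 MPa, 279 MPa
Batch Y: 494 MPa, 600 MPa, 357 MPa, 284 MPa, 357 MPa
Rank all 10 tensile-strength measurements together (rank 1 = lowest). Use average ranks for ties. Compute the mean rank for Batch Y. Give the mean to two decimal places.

6.10

Sorted (ascending): 279, 284, 284, 357, 357, 357, 487, 494, 537, 600
The 2 values of 284 occupy positions 2–3 → average rank (2+3)/2 = 2.5.
The 3 values of 357 occupy positions 4–6 → average rank 5.
Batch Y values → pooled ranks: 494→8, 600→10, 357→5, 284→2.5, 357→5
Mean rank = (8 + 10 + 5 + 2.5 + 5) / 5 = 6.10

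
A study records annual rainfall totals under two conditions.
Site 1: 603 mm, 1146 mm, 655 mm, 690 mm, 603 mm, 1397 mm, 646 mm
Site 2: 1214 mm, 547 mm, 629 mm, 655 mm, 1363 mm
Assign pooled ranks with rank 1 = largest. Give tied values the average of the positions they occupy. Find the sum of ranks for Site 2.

Sorted (descending): 1397, 1363, 1214, 1146, 690, 655, 655, 646, 629, 603, 603, 547
The 2 values of 655 occupy positions 6–7 → average rank (6+7)/2 = 6.5.
The 2 values of 603 occupy positions 10–11 → average rank (10+11)/2 = 10.5.
Site 2 values → pooled ranks: 1214→3, 547→12, 629→9, 655→6.5, 1363→2
Rank sum = 3 + 12 + 9 + 6.5 + 2 = 32.5

32.5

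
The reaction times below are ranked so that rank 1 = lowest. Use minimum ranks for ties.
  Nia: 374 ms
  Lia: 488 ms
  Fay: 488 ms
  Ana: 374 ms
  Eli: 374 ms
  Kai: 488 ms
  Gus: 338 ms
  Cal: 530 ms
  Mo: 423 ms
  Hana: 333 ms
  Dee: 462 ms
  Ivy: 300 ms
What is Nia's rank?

4

Sorted (ascending): 300, 333, 338, 374, 374, 374, 423, 462, 488, 488, 488, 530
The 3 values of 374 occupy positions 4–6 → each gets rank 4.
The 3 values of 488 occupy positions 9–11 → each gets rank 9.
Nia has value 374 ms → rank 4.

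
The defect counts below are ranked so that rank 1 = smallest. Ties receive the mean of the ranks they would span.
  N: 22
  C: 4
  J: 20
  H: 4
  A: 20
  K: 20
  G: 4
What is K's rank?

Sorted (ascending): 4, 4, 4, 20, 20, 20, 22
The 3 values of 4 occupy positions 1–3 → average rank 2.
The 3 values of 20 occupy positions 4–6 → average rank 5.
K has value 20 → rank 5.

5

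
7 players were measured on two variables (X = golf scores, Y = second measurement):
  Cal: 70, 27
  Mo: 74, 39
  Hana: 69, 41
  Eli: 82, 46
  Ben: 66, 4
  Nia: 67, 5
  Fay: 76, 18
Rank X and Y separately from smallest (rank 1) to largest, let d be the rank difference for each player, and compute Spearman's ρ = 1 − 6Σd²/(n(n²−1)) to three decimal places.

0.679

Ranks of variable 1: 4, 5, 3, 7, 1, 2, 6
Ranks of variable 2: 4, 5, 6, 7, 1, 2, 3
d = r₁ − r₂: 0, 0, -3, 0, 0, 0, 3
d²: 0, 0, 9, 0, 0, 0, 9; Σd² = 18
ρ = 1 − 6·18/(7·48) = 1 − 108/336 = 0.679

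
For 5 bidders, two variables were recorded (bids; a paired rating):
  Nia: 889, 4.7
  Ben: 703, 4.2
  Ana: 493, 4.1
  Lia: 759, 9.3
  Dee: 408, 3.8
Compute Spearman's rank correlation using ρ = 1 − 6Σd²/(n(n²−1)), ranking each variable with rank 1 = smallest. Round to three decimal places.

Ranks of variable 1: 5, 3, 2, 4, 1
Ranks of variable 2: 4, 3, 2, 5, 1
d = r₁ − r₂: 1, 0, 0, -1, 0
d²: 1, 0, 0, 1, 0; Σd² = 2
ρ = 1 − 6·2/(5·24) = 1 − 12/120 = 0.900

0.900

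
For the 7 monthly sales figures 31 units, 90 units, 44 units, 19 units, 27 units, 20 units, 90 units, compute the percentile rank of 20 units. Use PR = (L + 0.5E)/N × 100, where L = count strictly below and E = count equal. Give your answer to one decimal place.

N = 7.
Strictly below 20: 1. Equal to 20: 1.
PR = (1 + 0.5·1)/7 × 100 = 21.4

21.4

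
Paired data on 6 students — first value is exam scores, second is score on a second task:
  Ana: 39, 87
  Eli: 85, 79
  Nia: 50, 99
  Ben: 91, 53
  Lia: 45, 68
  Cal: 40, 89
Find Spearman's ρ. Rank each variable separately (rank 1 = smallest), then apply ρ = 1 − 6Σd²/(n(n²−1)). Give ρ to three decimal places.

Ranks of variable 1: 1, 5, 4, 6, 3, 2
Ranks of variable 2: 4, 3, 6, 1, 2, 5
d = r₁ − r₂: -3, 2, -2, 5, 1, -3
d²: 9, 4, 4, 25, 1, 9; Σd² = 52
ρ = 1 − 6·52/(6·35) = 1 − 312/210 = -0.486

-0.486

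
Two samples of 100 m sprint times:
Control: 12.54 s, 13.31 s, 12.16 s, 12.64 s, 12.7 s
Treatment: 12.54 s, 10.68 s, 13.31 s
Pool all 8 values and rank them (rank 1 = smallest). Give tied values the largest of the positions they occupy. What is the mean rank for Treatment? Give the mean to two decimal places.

4.33

Sorted (ascending): 10.68, 12.16, 12.54, 12.54, 12.64, 12.7, 13.31, 13.31
The 2 values of 12.54 occupy positions 3–4 → each gets rank 4.
The 2 values of 13.31 occupy positions 7–8 → each gets rank 8.
Treatment values → pooled ranks: 12.54→4, 10.68→1, 13.31→8
Mean rank = (4 + 1 + 8) / 3 = 4.33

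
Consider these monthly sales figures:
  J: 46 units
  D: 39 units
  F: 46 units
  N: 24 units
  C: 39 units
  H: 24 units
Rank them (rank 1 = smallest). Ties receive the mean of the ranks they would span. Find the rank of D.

Sorted (ascending): 24, 24, 39, 39, 46, 46
The 2 values of 24 occupy positions 1–2 → average rank (1+2)/2 = 1.5.
The 2 values of 39 occupy positions 3–4 → average rank (3+4)/2 = 3.5.
The 2 values of 46 occupy positions 5–6 → average rank (5+6)/2 = 5.5.
D has value 39 units → rank 3.5.

3.5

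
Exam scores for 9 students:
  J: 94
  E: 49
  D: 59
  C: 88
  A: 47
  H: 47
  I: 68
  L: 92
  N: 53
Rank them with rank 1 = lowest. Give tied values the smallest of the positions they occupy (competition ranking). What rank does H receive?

Sorted (ascending): 47, 47, 49, 53, 59, 68, 88, 92, 94
The 2 values of 47 occupy positions 1–2 → each gets rank 1.
H has value 47 → rank 1.

1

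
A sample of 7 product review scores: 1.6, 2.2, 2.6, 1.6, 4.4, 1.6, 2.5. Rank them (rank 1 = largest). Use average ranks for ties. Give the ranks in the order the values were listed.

Sorted (descending): 4.4, 2.6, 2.5, 2.2, 1.6, 1.6, 1.6
The 3 values of 1.6 occupy positions 5–7 → average rank 6.

6, 4, 2, 6, 1, 6, 3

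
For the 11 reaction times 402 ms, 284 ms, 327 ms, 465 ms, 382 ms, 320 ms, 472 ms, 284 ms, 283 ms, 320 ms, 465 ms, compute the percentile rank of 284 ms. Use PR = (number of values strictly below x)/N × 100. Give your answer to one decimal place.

9.1

N = 11.
Strictly below 284: 1. Equal to 284: 2.
PR = 1/11 × 100 = 9.1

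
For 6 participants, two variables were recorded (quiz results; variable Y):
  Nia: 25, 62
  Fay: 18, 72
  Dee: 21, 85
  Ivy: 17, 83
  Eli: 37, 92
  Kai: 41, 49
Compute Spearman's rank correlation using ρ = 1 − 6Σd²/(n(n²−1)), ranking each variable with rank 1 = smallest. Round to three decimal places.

-0.257

Ranks of variable 1: 4, 2, 3, 1, 5, 6
Ranks of variable 2: 2, 3, 5, 4, 6, 1
d = r₁ − r₂: 2, -1, -2, -3, -1, 5
d²: 4, 1, 4, 9, 1, 25; Σd² = 44
ρ = 1 − 6·44/(6·35) = 1 − 264/210 = -0.257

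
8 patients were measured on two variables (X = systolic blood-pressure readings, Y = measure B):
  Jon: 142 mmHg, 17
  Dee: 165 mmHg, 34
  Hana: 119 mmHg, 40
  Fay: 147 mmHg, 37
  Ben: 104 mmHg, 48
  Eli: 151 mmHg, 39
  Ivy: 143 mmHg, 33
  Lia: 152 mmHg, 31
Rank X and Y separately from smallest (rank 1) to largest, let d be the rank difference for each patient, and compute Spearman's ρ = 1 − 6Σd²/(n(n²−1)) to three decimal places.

-0.429

Ranks of variable 1: 3, 8, 2, 5, 1, 6, 4, 7
Ranks of variable 2: 1, 4, 7, 5, 8, 6, 3, 2
d = r₁ − r₂: 2, 4, -5, 0, -7, 0, 1, 5
d²: 4, 16, 25, 0, 49, 0, 1, 25; Σd² = 120
ρ = 1 − 6·120/(8·63) = 1 − 720/504 = -0.429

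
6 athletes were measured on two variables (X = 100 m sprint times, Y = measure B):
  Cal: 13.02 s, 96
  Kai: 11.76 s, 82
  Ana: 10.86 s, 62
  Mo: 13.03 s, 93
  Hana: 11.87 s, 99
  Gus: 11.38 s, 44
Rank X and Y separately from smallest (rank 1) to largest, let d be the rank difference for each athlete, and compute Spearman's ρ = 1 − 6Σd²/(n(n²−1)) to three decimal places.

0.714

Ranks of variable 1: 5, 3, 1, 6, 4, 2
Ranks of variable 2: 5, 3, 2, 4, 6, 1
d = r₁ − r₂: 0, 0, -1, 2, -2, 1
d²: 0, 0, 1, 4, 4, 1; Σd² = 10
ρ = 1 − 6·10/(6·35) = 1 − 60/210 = 0.714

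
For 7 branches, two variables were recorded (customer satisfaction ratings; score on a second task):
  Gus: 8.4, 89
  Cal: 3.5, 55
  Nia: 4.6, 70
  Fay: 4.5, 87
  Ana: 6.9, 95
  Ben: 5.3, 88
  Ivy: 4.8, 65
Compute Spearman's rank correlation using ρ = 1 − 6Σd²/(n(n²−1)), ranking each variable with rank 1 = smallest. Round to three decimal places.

Ranks of variable 1: 7, 1, 3, 2, 6, 5, 4
Ranks of variable 2: 6, 1, 3, 4, 7, 5, 2
d = r₁ − r₂: 1, 0, 0, -2, -1, 0, 2
d²: 1, 0, 0, 4, 1, 0, 4; Σd² = 10
ρ = 1 − 6·10/(7·48) = 1 − 60/336 = 0.821

0.821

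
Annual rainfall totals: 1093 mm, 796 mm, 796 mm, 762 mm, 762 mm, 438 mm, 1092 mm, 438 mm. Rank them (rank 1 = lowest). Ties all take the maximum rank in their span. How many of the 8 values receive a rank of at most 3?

Sorted (ascending): 438, 438, 762, 762, 796, 796, 1092, 1093
The 2 values of 438 occupy positions 1–2 → each gets rank 2.
The 2 values of 762 occupy positions 3–4 → each gets rank 4.
The 2 values of 796 occupy positions 5–6 → each gets rank 6.
Ranks ≤ 3: {2, 2} → 2 values.

2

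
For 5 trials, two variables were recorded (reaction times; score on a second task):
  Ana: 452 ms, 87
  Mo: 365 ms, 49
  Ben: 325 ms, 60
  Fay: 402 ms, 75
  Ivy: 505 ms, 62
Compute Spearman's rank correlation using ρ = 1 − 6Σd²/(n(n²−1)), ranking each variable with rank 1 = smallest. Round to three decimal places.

0.600

Ranks of variable 1: 4, 2, 1, 3, 5
Ranks of variable 2: 5, 1, 2, 4, 3
d = r₁ − r₂: -1, 1, -1, -1, 2
d²: 1, 1, 1, 1, 4; Σd² = 8
ρ = 1 − 6·8/(5·24) = 1 − 48/120 = 0.600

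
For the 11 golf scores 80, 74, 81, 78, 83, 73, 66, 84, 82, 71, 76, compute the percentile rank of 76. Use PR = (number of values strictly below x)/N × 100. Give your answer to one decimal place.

36.4

N = 11.
Strictly below 76: 4. Equal to 76: 1.
PR = 4/11 × 100 = 36.4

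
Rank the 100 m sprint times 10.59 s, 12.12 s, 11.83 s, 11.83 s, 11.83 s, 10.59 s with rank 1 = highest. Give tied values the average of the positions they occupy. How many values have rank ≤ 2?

Sorted (descending): 12.12, 11.83, 11.83, 11.83, 10.59, 10.59
The 3 values of 11.83 occupy positions 2–4 → average rank 3.
The 2 values of 10.59 occupy positions 5–6 → average rank (5+6)/2 = 5.5.
Ranks ≤ 2: {1} → 1 value.

1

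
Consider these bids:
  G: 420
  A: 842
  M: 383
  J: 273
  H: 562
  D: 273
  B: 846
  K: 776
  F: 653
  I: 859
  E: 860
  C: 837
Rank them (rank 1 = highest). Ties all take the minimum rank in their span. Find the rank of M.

Sorted (descending): 860, 859, 846, 842, 837, 776, 653, 562, 420, 383, 273, 273
The 2 values of 273 occupy positions 11–12 → each gets rank 11.
M has value 383 → rank 10.

10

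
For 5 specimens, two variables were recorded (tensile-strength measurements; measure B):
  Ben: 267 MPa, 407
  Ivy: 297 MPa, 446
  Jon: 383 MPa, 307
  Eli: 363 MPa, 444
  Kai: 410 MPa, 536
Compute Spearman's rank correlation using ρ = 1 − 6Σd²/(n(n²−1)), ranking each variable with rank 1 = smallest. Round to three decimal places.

0.300

Ranks of variable 1: 1, 2, 4, 3, 5
Ranks of variable 2: 2, 4, 1, 3, 5
d = r₁ − r₂: -1, -2, 3, 0, 0
d²: 1, 4, 9, 0, 0; Σd² = 14
ρ = 1 − 6·14/(5·24) = 1 − 84/120 = 0.300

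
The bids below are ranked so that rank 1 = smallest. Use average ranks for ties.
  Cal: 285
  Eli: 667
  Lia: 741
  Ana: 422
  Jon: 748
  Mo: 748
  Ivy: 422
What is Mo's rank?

Sorted (ascending): 285, 422, 422, 667, 741, 748, 748
The 2 values of 422 occupy positions 2–3 → average rank (2+3)/2 = 2.5.
The 2 values of 748 occupy positions 6–7 → average rank (6+7)/2 = 6.5.
Mo has value 748 → rank 6.5.

6.5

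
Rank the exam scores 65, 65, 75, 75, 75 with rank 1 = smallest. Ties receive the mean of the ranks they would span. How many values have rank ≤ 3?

Sorted (ascending): 65, 65, 75, 75, 75
The 2 values of 65 occupy positions 1–2 → average rank (1+2)/2 = 1.5.
The 3 values of 75 occupy positions 3–5 → average rank 4.
Ranks ≤ 3: {1.5, 1.5} → 2 values.

2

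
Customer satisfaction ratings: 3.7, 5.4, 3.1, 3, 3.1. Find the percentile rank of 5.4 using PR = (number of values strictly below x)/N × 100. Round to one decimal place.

80.0

N = 5.
Strictly below 5.4: 4. Equal to 5.4: 1.
PR = 4/5 × 100 = 80.0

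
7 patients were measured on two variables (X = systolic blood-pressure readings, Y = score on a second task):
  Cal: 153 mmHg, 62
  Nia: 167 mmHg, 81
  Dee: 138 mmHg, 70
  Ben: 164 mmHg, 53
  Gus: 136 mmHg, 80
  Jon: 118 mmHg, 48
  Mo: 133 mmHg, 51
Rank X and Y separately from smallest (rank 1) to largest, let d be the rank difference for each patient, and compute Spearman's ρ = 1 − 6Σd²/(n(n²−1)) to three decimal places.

0.643

Ranks of variable 1: 5, 7, 4, 6, 3, 1, 2
Ranks of variable 2: 4, 7, 5, 3, 6, 1, 2
d = r₁ − r₂: 1, 0, -1, 3, -3, 0, 0
d²: 1, 0, 1, 9, 9, 0, 0; Σd² = 20
ρ = 1 − 6·20/(7·48) = 1 − 120/336 = 0.643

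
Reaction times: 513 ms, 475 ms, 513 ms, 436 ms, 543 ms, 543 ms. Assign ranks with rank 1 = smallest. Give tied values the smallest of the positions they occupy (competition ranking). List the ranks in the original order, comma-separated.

Sorted (ascending): 436, 475, 513, 513, 543, 543
The 2 values of 513 occupy positions 3–4 → each gets rank 3.
The 2 values of 543 occupy positions 5–6 → each gets rank 5.

3, 2, 3, 1, 5, 5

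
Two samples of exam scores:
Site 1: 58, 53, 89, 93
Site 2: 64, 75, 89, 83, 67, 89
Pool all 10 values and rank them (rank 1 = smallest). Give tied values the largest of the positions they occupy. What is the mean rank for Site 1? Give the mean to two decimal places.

5.50

Sorted (ascending): 53, 58, 64, 67, 75, 83, 89, 89, 89, 93
The 3 values of 89 occupy positions 7–9 → each gets rank 9.
Site 1 values → pooled ranks: 58→2, 53→1, 89→9, 93→10
Mean rank = (2 + 1 + 9 + 10) / 4 = 5.50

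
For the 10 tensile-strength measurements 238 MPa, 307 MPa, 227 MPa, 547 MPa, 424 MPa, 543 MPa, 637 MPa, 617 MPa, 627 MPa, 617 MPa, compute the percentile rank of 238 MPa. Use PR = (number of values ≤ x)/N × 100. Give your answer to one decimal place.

N = 10.
Strictly below 238: 1. Equal to 238: 1.
PR = 2/10 × 100 = 20.0

20.0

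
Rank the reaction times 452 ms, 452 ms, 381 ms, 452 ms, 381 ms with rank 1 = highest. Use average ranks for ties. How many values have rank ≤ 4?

Sorted (descending): 452, 452, 452, 381, 381
The 3 values of 452 occupy positions 1–3 → average rank 2.
The 2 values of 381 occupy positions 4–5 → average rank (4+5)/2 = 4.5.
Ranks ≤ 4: {2, 2, 2} → 3 values.

3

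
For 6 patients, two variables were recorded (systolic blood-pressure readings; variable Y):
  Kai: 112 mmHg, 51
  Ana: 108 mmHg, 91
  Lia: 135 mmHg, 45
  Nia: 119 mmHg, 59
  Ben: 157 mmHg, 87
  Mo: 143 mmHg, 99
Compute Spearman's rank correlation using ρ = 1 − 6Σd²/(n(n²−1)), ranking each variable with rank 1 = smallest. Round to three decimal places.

0.143

Ranks of variable 1: 2, 1, 4, 3, 6, 5
Ranks of variable 2: 2, 5, 1, 3, 4, 6
d = r₁ − r₂: 0, -4, 3, 0, 2, -1
d²: 0, 16, 9, 0, 4, 1; Σd² = 30
ρ = 1 − 6·30/(6·35) = 1 − 180/210 = 0.143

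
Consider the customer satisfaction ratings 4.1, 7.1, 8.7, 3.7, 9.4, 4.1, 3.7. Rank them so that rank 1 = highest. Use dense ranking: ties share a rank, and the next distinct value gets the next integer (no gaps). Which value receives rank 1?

Sorted (descending): 9.4, 8.7, 7.1, 4.1, 4.1, 3.7, 3.7
The 2 values of 4.1 share dense rank 4.
The 2 values of 3.7 share dense rank 5.
Remaining distinct values take the next consecutive integers.
Rank 1 → value 9.4.

9.4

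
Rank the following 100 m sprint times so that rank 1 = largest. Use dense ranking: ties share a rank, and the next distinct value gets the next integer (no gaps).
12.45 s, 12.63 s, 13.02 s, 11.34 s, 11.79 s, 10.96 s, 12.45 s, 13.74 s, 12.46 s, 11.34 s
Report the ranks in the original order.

Sorted (descending): 13.74, 13.02, 12.63, 12.46, 12.45, 12.45, 11.79, 11.34, 11.34, 10.96
The 2 values of 12.45 share dense rank 5.
The 2 values of 11.34 share dense rank 7.
Remaining distinct values take the next consecutive integers.

5, 3, 2, 7, 6, 8, 5, 1, 4, 7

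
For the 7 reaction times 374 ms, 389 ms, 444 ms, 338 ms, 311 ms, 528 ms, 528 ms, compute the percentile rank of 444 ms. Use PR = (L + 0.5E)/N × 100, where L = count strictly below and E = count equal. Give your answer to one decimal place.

64.3

N = 7.
Strictly below 444: 4. Equal to 444: 1.
PR = (4 + 0.5·1)/7 × 100 = 64.3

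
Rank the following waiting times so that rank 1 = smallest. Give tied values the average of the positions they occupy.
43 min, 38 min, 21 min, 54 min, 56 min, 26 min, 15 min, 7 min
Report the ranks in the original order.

6, 5, 3, 7, 8, 4, 2, 1

Sorted (ascending): 7, 15, 21, 26, 38, 43, 54, 56
No ties — each value takes its position as its rank.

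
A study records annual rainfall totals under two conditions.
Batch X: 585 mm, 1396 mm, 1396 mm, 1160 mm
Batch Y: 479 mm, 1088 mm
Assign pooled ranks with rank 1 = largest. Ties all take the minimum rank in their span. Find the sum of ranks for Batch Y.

10

Sorted (descending): 1396, 1396, 1160, 1088, 585, 479
The 2 values of 1396 occupy positions 1–2 → each gets rank 1.
Batch Y values → pooled ranks: 479→6, 1088→4
Rank sum = 6 + 4 = 10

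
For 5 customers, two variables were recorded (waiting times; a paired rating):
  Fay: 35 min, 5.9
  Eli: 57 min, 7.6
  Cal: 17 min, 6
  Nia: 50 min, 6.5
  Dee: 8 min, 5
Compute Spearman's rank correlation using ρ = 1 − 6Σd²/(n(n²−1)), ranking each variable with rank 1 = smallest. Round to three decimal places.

Ranks of variable 1: 3, 5, 2, 4, 1
Ranks of variable 2: 2, 5, 3, 4, 1
d = r₁ − r₂: 1, 0, -1, 0, 0
d²: 1, 0, 1, 0, 0; Σd² = 2
ρ = 1 − 6·2/(5·24) = 1 − 12/120 = 0.900

0.900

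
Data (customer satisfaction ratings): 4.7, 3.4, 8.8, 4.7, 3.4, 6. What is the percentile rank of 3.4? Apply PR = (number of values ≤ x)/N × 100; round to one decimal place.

33.3

N = 6.
Strictly below 3.4: 0. Equal to 3.4: 2.
PR = 2/6 × 100 = 33.3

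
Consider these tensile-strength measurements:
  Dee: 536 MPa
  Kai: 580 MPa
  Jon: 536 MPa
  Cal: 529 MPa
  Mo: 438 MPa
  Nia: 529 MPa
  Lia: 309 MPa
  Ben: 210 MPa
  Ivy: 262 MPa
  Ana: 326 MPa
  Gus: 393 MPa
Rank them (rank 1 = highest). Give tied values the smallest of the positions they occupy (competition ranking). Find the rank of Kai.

Sorted (descending): 580, 536, 536, 529, 529, 438, 393, 326, 309, 262, 210
The 2 values of 536 occupy positions 2–3 → each gets rank 2.
The 2 values of 529 occupy positions 4–5 → each gets rank 4.
Kai has value 580 MPa → rank 1.

1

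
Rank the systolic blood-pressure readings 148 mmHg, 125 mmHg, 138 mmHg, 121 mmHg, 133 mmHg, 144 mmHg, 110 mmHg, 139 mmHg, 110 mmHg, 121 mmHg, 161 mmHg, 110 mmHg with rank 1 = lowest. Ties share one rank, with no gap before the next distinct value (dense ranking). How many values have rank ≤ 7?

Sorted (ascending): 110, 110, 110, 121, 121, 125, 133, 138, 139, 144, 148, 161
The 3 values of 110 share dense rank 1.
The 2 values of 121 share dense rank 2.
Remaining distinct values take the next consecutive integers.
Ranks ≤ 7: {1, 1, 1, 2, 2, 3, 4, 5, 6, 7} → 10 values.

10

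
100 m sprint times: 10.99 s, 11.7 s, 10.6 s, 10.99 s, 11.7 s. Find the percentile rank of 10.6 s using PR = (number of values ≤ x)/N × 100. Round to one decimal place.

20.0

N = 5.
Strictly below 10.6: 0. Equal to 10.6: 1.
PR = 1/5 × 100 = 20.0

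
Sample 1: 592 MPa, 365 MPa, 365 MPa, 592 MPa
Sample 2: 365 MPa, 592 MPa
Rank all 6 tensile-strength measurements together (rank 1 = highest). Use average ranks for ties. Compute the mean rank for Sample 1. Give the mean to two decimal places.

3.50

Sorted (descending): 592, 592, 592, 365, 365, 365
The 3 values of 592 occupy positions 1–3 → average rank 2.
The 3 values of 365 occupy positions 4–6 → average rank 5.
Sample 1 values → pooled ranks: 592→2, 365→5, 365→5, 592→2
Mean rank = (2 + 5 + 5 + 2) / 4 = 3.50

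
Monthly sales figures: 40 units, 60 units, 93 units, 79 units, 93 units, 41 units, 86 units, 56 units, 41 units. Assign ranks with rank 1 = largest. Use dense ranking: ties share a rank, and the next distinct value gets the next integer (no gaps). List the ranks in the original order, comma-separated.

Sorted (descending): 93, 93, 86, 79, 60, 56, 41, 41, 40
The 2 values of 93 share dense rank 1.
The 2 values of 41 share dense rank 6.
Remaining distinct values take the next consecutive integers.

7, 4, 1, 3, 1, 6, 2, 5, 6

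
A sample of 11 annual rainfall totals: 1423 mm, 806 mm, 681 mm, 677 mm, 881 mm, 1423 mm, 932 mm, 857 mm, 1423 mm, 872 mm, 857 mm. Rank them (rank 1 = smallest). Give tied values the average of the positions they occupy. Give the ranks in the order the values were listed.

10, 3, 2, 1, 7, 10, 8, 4.5, 10, 6, 4.5

Sorted (ascending): 677, 681, 806, 857, 857, 872, 881, 932, 1423, 1423, 1423
The 2 values of 857 occupy positions 4–5 → average rank (4+5)/2 = 4.5.
The 3 values of 1423 occupy positions 9–11 → average rank 10.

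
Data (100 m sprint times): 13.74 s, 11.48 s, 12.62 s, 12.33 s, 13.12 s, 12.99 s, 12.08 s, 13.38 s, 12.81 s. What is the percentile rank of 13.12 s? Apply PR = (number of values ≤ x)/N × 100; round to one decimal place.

77.8

N = 9.
Strictly below 13.12: 6. Equal to 13.12: 1.
PR = 7/9 × 100 = 77.8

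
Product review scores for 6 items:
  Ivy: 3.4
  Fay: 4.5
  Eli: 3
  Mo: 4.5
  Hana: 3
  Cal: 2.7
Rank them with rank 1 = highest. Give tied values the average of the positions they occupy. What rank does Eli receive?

4.5

Sorted (descending): 4.5, 4.5, 3.4, 3, 3, 2.7
The 2 values of 4.5 occupy positions 1–2 → average rank (1+2)/2 = 1.5.
The 2 values of 3 occupy positions 4–5 → average rank (4+5)/2 = 4.5.
Eli has value 3 → rank 4.5.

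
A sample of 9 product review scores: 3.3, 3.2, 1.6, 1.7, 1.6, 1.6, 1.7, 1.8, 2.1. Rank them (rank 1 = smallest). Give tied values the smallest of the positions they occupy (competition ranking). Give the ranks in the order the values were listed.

Sorted (ascending): 1.6, 1.6, 1.6, 1.7, 1.7, 1.8, 2.1, 3.2, 3.3
The 3 values of 1.6 occupy positions 1–3 → each gets rank 1.
The 2 values of 1.7 occupy positions 4–5 → each gets rank 4.

9, 8, 1, 4, 1, 1, 4, 6, 7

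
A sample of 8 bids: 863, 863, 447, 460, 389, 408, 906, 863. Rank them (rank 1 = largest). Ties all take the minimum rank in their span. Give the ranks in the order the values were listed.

2, 2, 6, 5, 8, 7, 1, 2

Sorted (descending): 906, 863, 863, 863, 460, 447, 408, 389
The 3 values of 863 occupy positions 2–4 → each gets rank 2.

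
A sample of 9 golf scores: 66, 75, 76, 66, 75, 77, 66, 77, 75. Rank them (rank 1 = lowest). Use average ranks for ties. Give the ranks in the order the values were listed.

Sorted (ascending): 66, 66, 66, 75, 75, 75, 76, 77, 77
The 3 values of 66 occupy positions 1–3 → average rank 2.
The 3 values of 75 occupy positions 4–6 → average rank 5.
The 2 values of 77 occupy positions 8–9 → average rank (8+9)/2 = 8.5.

2, 5, 7, 2, 5, 8.5, 2, 8.5, 5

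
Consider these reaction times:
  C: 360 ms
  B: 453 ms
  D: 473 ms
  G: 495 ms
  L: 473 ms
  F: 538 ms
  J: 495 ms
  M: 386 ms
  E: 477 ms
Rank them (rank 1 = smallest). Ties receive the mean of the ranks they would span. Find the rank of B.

Sorted (ascending): 360, 386, 453, 473, 473, 477, 495, 495, 538
The 2 values of 473 occupy positions 4–5 → average rank (4+5)/2 = 4.5.
The 2 values of 495 occupy positions 7–8 → average rank (7+8)/2 = 7.5.
B has value 453 ms → rank 3.

3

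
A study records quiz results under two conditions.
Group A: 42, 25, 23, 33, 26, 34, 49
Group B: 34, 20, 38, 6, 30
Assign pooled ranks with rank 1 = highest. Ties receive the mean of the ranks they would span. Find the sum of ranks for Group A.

40.5

Sorted (descending): 49, 42, 38, 34, 34, 33, 30, 26, 25, 23, 20, 6
The 2 values of 34 occupy positions 4–5 → average rank (4+5)/2 = 4.5.
Group A values → pooled ranks: 42→2, 25→9, 23→10, 33→6, 26→8, 34→4.5, 49→1
Rank sum = 2 + 9 + 10 + 6 + 8 + 4.5 + 1 = 40.5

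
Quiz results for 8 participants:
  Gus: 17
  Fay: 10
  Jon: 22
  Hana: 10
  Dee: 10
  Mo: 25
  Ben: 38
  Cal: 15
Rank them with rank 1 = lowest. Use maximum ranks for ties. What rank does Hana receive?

3

Sorted (ascending): 10, 10, 10, 15, 17, 22, 25, 38
The 3 values of 10 occupy positions 1–3 → each gets rank 3.
Hana has value 10 → rank 3.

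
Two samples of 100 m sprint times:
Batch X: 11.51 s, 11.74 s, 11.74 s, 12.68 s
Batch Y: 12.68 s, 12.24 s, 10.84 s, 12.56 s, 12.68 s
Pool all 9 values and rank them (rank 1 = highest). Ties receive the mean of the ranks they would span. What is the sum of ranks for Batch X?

Sorted (descending): 12.68, 12.68, 12.68, 12.56, 12.24, 11.74, 11.74, 11.51, 10.84
The 3 values of 12.68 occupy positions 1–3 → average rank 2.
The 2 values of 11.74 occupy positions 6–7 → average rank (6+7)/2 = 6.5.
Batch X values → pooled ranks: 11.51→8, 11.74→6.5, 11.74→6.5, 12.68→2
Rank sum = 8 + 6.5 + 6.5 + 2 = 23

23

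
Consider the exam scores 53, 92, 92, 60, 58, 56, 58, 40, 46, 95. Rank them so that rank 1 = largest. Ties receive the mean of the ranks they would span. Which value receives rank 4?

60

Sorted (descending): 95, 92, 92, 60, 58, 58, 56, 53, 46, 40
The 2 values of 92 occupy positions 2–3 → average rank (2+3)/2 = 2.5.
The 2 values of 58 occupy positions 5–6 → average rank (5+6)/2 = 5.5.
Rank 4 → value 60.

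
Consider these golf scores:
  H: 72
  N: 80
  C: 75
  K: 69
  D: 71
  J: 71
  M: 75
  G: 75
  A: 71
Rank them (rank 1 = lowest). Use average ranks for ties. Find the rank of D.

Sorted (ascending): 69, 71, 71, 71, 72, 75, 75, 75, 80
The 3 values of 71 occupy positions 2–4 → average rank 3.
The 3 values of 75 occupy positions 6–8 → average rank 7.
D has value 71 → rank 3.

3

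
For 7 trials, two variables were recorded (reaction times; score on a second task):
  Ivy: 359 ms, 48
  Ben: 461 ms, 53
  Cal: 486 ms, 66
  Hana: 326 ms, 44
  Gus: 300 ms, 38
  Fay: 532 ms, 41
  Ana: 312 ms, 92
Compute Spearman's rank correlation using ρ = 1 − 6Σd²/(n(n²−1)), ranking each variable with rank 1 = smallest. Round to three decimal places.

Ranks of variable 1: 4, 5, 6, 3, 1, 7, 2
Ranks of variable 2: 4, 5, 6, 3, 1, 2, 7
d = r₁ − r₂: 0, 0, 0, 0, 0, 5, -5
d²: 0, 0, 0, 0, 0, 25, 25; Σd² = 50
ρ = 1 − 6·50/(7·48) = 1 − 300/336 = 0.107

0.107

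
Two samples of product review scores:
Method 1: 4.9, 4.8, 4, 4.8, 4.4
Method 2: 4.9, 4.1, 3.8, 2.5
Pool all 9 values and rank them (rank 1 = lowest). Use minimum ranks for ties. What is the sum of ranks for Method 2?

15

Sorted (ascending): 2.5, 3.8, 4, 4.1, 4.4, 4.8, 4.8, 4.9, 4.9
The 2 values of 4.8 occupy positions 6–7 → each gets rank 6.
The 2 values of 4.9 occupy positions 8–9 → each gets rank 8.
Method 2 values → pooled ranks: 4.9→8, 4.1→4, 3.8→2, 2.5→1
Rank sum = 8 + 4 + 2 + 1 = 15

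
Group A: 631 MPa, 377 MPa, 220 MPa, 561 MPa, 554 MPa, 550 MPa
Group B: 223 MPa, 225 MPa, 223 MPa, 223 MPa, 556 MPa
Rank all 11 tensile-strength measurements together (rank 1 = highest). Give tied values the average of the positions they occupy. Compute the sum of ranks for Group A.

Sorted (descending): 631, 561, 556, 554, 550, 377, 225, 223, 223, 223, 220
The 3 values of 223 occupy positions 8–10 → average rank 9.
Group A values → pooled ranks: 631→1, 377→6, 220→11, 561→2, 554→4, 550→5
Rank sum = 1 + 6 + 11 + 2 + 4 + 5 = 29

29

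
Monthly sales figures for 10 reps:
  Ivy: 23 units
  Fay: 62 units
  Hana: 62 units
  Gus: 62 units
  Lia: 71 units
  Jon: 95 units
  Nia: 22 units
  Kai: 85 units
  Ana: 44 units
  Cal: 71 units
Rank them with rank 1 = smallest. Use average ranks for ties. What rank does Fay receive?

5

Sorted (ascending): 22, 23, 44, 62, 62, 62, 71, 71, 85, 95
The 3 values of 62 occupy positions 4–6 → average rank 5.
The 2 values of 71 occupy positions 7–8 → average rank (7+8)/2 = 7.5.
Fay has value 62 units → rank 5.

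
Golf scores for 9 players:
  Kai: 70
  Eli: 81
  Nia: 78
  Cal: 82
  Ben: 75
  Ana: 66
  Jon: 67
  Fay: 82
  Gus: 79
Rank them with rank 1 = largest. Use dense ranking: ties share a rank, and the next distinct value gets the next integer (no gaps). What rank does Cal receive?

Sorted (descending): 82, 82, 81, 79, 78, 75, 70, 67, 66
The 2 values of 82 share dense rank 1.
Remaining distinct values take the next consecutive integers.
Cal has value 82 → rank 1.

1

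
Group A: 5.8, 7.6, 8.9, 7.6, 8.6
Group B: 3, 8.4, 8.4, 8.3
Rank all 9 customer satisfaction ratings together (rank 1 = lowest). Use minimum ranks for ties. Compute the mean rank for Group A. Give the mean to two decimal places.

Sorted (ascending): 3, 5.8, 7.6, 7.6, 8.3, 8.4, 8.4, 8.6, 8.9
The 2 values of 7.6 occupy positions 3–4 → each gets rank 3.
The 2 values of 8.4 occupy positions 6–7 → each gets rank 6.
Group A values → pooled ranks: 5.8→2, 7.6→3, 8.9→9, 7.6→3, 8.6→8
Mean rank = (2 + 3 + 9 + 3 + 8) / 5 = 5.00

5.00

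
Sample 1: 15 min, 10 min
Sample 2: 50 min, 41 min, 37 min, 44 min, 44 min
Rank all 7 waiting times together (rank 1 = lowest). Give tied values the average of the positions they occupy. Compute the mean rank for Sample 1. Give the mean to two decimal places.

1.50

Sorted (ascending): 10, 15, 37, 41, 44, 44, 50
The 2 values of 44 occupy positions 5–6 → average rank (5+6)/2 = 5.5.
Sample 1 values → pooled ranks: 15→2, 10→1
Mean rank = (2 + 1) / 2 = 1.50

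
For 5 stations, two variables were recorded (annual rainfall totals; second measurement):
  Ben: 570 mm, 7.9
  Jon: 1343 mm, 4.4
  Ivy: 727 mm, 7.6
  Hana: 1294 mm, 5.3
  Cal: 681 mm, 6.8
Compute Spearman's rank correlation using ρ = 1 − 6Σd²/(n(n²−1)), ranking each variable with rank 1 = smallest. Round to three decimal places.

Ranks of variable 1: 1, 5, 3, 4, 2
Ranks of variable 2: 5, 1, 4, 2, 3
d = r₁ − r₂: -4, 4, -1, 2, -1
d²: 16, 16, 1, 4, 1; Σd² = 38
ρ = 1 − 6·38/(5·24) = 1 − 228/120 = -0.900

-0.900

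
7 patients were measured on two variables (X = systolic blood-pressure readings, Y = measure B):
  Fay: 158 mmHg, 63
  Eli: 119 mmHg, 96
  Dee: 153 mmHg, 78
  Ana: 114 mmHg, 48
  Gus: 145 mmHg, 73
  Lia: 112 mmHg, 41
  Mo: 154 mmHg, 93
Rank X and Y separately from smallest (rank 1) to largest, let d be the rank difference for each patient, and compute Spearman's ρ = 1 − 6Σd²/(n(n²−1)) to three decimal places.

0.429

Ranks of variable 1: 7, 3, 5, 2, 4, 1, 6
Ranks of variable 2: 3, 7, 5, 2, 4, 1, 6
d = r₁ − r₂: 4, -4, 0, 0, 0, 0, 0
d²: 16, 16, 0, 0, 0, 0, 0; Σd² = 32
ρ = 1 − 6·32/(7·48) = 1 − 192/336 = 0.429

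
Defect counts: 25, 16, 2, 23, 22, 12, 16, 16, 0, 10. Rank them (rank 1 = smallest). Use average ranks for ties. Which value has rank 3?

10

Sorted (ascending): 0, 2, 10, 12, 16, 16, 16, 22, 23, 25
The 3 values of 16 occupy positions 5–7 → average rank 6.
Rank 3 → value 10.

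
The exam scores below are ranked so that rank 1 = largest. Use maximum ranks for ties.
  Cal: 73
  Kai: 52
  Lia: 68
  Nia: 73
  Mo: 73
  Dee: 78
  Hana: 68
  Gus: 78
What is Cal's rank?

Sorted (descending): 78, 78, 73, 73, 73, 68, 68, 52
The 2 values of 78 occupy positions 1–2 → each gets rank 2.
The 3 values of 73 occupy positions 3–5 → each gets rank 5.
The 2 values of 68 occupy positions 6–7 → each gets rank 7.
Cal has value 73 → rank 5.

5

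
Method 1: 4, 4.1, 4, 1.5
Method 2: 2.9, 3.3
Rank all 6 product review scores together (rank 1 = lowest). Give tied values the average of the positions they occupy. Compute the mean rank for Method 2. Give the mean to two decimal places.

Sorted (ascending): 1.5, 2.9, 3.3, 4, 4, 4.1
The 2 values of 4 occupy positions 4–5 → average rank (4+5)/2 = 4.5.
Method 2 values → pooled ranks: 2.9→2, 3.3→3
Mean rank = (2 + 3) / 2 = 2.50

2.50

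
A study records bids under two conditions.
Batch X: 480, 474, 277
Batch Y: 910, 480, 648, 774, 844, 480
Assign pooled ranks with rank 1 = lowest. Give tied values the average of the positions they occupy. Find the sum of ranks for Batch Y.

38

Sorted (ascending): 277, 474, 480, 480, 480, 648, 774, 844, 910
The 3 values of 480 occupy positions 3–5 → average rank 4.
Batch Y values → pooled ranks: 910→9, 480→4, 648→6, 774→7, 844→8, 480→4
Rank sum = 9 + 4 + 6 + 7 + 8 + 4 = 38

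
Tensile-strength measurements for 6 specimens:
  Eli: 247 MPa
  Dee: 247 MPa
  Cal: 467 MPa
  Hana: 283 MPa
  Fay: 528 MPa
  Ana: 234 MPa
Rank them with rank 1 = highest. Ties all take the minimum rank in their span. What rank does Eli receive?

4

Sorted (descending): 528, 467, 283, 247, 247, 234
The 2 values of 247 occupy positions 4–5 → each gets rank 4.
Eli has value 247 MPa → rank 4.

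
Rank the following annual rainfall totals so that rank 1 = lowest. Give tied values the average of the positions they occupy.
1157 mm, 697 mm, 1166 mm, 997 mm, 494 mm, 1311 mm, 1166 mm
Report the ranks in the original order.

Sorted (ascending): 494, 697, 997, 1157, 1166, 1166, 1311
The 2 values of 1166 occupy positions 5–6 → average rank (5+6)/2 = 5.5.

4, 2, 5.5, 3, 1, 7, 5.5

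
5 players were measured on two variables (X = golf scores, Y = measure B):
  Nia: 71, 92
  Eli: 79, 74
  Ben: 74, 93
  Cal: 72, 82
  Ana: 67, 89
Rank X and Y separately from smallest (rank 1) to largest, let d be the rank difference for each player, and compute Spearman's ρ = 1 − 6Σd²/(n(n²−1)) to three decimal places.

-0.300

Ranks of variable 1: 2, 5, 4, 3, 1
Ranks of variable 2: 4, 1, 5, 2, 3
d = r₁ − r₂: -2, 4, -1, 1, -2
d²: 4, 16, 1, 1, 4; Σd² = 26
ρ = 1 − 6·26/(5·24) = 1 − 156/120 = -0.300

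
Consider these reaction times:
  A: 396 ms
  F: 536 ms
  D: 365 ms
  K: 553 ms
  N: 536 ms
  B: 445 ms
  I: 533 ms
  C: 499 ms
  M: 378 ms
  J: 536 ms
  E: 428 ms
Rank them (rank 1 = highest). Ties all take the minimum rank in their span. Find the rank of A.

9

Sorted (descending): 553, 536, 536, 536, 533, 499, 445, 428, 396, 378, 365
The 3 values of 536 occupy positions 2–4 → each gets rank 2.
A has value 396 ms → rank 9.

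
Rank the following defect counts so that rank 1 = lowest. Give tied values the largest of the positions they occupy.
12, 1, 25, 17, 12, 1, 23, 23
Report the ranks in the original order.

Sorted (ascending): 1, 1, 12, 12, 17, 23, 23, 25
The 2 values of 1 occupy positions 1–2 → each gets rank 2.
The 2 values of 12 occupy positions 3–4 → each gets rank 4.
The 2 values of 23 occupy positions 6–7 → each gets rank 7.

4, 2, 8, 5, 4, 2, 7, 7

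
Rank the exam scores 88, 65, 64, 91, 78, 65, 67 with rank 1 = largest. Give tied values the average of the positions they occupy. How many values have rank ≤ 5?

Sorted (descending): 91, 88, 78, 67, 65, 65, 64
The 2 values of 65 occupy positions 5–6 → average rank (5+6)/2 = 5.5.
Ranks ≤ 5: {1, 2, 3, 4} → 4 values.

4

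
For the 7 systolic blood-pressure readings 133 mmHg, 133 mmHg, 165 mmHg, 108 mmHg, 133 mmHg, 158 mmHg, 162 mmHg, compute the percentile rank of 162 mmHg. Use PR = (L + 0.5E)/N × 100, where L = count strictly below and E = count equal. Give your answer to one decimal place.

78.6

N = 7.
Strictly below 162: 5. Equal to 162: 1.
PR = (5 + 0.5·1)/7 × 100 = 78.6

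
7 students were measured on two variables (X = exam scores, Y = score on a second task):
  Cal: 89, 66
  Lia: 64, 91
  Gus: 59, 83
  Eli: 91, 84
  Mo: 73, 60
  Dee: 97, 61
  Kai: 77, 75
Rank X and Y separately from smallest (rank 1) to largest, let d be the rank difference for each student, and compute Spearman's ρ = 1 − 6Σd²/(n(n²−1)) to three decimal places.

Ranks of variable 1: 5, 2, 1, 6, 3, 7, 4
Ranks of variable 2: 3, 7, 5, 6, 1, 2, 4
d = r₁ − r₂: 2, -5, -4, 0, 2, 5, 0
d²: 4, 25, 16, 0, 4, 25, 0; Σd² = 74
ρ = 1 − 6·74/(7·48) = 1 − 444/336 = -0.321

-0.321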